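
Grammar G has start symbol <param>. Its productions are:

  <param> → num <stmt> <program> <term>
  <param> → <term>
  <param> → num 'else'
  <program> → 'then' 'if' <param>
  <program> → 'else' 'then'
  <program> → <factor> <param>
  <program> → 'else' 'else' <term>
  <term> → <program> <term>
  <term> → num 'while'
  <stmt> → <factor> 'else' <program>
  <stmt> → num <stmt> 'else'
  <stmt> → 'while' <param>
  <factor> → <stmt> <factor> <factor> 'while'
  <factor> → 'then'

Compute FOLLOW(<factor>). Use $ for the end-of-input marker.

{ 'else', 'then', 'while', num }

In <program> → <factor> <param>: add FIRST(<param>) = { 'else', 'then', 'while', num }.
In <stmt> → <factor> 'else' <program>: add FIRST('else' <program>) = { 'else' }.
In <factor> → <stmt> <factor> <factor> 'while': add FIRST(<factor> 'while') = { 'then', 'while', num }.
In <factor> → <stmt> <factor> <factor> 'while': add FIRST('while') = { 'while' }.
Union: FOLLOW(<factor>) = { 'else', 'then', 'while', num }.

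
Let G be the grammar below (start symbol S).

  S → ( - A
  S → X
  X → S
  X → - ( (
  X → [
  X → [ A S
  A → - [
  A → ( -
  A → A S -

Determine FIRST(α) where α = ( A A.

( is a terminal; add {(} and stop.

{ ( }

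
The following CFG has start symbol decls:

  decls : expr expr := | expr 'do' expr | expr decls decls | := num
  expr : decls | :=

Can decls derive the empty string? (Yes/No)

No

No nonterminal in this grammar is nullable.
No production of decls has an RHS whose symbols are all nullable, so decls is not nullable.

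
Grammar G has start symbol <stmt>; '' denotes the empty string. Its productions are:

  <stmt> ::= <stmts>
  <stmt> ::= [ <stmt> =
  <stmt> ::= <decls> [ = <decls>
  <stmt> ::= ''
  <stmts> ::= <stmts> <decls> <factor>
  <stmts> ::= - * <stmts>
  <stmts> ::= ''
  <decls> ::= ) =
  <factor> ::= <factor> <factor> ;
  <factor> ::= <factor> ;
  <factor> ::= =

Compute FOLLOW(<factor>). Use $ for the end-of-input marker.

In <stmts> ::= <stmts> <decls> <factor>: <factor> is at the end, add FOLLOW(<stmts>) = { $, ), = }.
In <factor> ::= <factor> <factor> ;: add FIRST(<factor> ;) = { = }.
In <factor> ::= <factor> <factor> ;: add FIRST(;) = { ; }.
In <factor> ::= <factor> ;: add FIRST(;) = { ; }.
Union: FOLLOW(<factor>) = { $, ), ;, = }.

{ $, ), ;, = }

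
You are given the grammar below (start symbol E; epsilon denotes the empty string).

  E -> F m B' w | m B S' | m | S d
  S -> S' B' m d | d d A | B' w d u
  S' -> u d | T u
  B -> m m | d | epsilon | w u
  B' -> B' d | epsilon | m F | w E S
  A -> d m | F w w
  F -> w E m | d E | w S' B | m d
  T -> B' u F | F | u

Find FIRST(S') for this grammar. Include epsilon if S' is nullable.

{ d, m, u, w }

S' -> u d contributes {u}.
From S' -> T u: add FIRST(T) = { d, m, u, w }.
Union: FIRST(S') = { d, m, u, w }.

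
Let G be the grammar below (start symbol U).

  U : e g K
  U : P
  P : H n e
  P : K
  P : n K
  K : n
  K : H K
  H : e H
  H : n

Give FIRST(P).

{ e, n }

From P : H n e: add FIRST(H) = { e, n }.
From P : K: add FIRST(K) = { e, n }.
P : n K contributes {n}.
Union: FIRST(P) = { e, n }.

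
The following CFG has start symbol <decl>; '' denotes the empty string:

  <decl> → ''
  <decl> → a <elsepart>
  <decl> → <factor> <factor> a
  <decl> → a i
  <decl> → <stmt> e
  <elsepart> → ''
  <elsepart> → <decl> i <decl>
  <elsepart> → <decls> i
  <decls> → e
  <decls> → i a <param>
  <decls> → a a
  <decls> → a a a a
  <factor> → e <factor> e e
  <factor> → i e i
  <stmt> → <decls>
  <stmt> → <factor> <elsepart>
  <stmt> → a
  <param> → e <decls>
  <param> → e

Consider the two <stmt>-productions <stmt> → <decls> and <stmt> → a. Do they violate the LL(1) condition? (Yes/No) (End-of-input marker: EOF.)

Yes

FIRST(<decls>) = { a, e, i } and FIRST(a) = { a }.
Both contain a, so the two alternatives are not disjoint — LL(1) conflict.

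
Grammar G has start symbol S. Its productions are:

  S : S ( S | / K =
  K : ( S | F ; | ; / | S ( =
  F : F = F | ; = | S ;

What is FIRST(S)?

{ / }

From S : S ( S: add FIRST(S) = { / }.
S : / K = contributes {/}.
Union: FIRST(S) = { / }.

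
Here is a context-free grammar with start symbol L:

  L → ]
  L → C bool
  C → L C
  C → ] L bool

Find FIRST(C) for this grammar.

{ ] }

From C → L C: add FIRST(L) = { ] }.
C → ] L bool contributes {]}.
Union: FIRST(C) = { ] }.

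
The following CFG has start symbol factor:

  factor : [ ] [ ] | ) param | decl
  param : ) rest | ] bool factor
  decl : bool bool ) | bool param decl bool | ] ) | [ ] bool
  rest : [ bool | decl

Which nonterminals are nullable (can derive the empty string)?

{ } (none)

No nonterminal has an empty production or an RHS whose symbols are all nullable.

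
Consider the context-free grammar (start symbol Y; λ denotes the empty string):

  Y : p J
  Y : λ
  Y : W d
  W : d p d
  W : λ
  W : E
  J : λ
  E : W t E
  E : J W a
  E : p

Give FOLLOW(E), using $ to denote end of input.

{ a, d, t }

In W : E: E is at the end, add FOLLOW(W) = { a, d, t }.
In E : W t E: E is at the end, add FOLLOW(E) = { a, d, t }.
Union: FOLLOW(E) = { a, d, t }.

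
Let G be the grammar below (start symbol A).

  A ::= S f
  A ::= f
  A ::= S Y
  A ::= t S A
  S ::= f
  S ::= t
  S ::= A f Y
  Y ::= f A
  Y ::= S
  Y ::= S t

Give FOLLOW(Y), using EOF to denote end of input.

In A ::= S Y: Y is at the end, add FOLLOW(A) = { EOF, f, t }.
In S ::= A f Y: Y is at the end, add FOLLOW(S) = { EOF, f, t }.
Union: FOLLOW(Y) = { EOF, f, t }.

{ EOF, f, t }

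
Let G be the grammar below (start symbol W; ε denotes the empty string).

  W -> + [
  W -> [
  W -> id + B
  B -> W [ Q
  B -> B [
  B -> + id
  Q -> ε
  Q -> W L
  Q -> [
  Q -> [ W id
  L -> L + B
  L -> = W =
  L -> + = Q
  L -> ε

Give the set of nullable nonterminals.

Directly nullable (have an ε-production): Q, L.
No other nonterminal has a production whose RHS symbols are all nullable.

{ L, Q }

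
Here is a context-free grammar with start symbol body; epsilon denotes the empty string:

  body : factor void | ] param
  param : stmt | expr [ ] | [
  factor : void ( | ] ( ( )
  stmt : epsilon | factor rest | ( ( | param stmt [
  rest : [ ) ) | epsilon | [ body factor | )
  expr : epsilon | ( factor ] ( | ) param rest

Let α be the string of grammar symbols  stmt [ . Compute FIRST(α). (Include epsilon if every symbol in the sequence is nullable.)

Add FIRST(stmt)\{epsilon} = { (, ), [, ], void }; stmt is nullable, continue.
[ is a terminal; add {[} and stop.

{ (, ), [, ], void }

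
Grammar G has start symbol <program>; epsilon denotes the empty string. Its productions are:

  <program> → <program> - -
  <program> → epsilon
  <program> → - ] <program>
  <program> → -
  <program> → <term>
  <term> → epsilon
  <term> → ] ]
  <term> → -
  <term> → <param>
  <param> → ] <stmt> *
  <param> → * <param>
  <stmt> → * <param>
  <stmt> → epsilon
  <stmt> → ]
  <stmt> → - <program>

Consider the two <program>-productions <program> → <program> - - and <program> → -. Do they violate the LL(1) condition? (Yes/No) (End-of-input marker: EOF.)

FIRST(<program> - -) = { *, -, ] } and FIRST(-) = { - }.
Both contain -, so the two alternatives are not disjoint — LL(1) conflict.

Yes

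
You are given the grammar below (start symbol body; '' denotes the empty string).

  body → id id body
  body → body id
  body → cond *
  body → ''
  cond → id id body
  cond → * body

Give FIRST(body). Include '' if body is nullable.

{ *, id, '' }

body → id id body contributes {id}.
From body → body id: body nullable, take FIRST(body) ∪ {id} = { *, id }.
From body → cond *: add FIRST(cond) = { *, id }.
body → '' contributes ''.
Union: FIRST(body) = { *, id, '' }.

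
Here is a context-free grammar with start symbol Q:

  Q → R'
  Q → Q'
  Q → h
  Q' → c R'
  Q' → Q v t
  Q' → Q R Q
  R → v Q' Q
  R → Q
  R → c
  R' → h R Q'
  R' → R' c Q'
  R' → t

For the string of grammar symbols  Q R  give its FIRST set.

Add FIRST(Q) = { c, h, t }; Q is not nullable, stop.

{ c, h, t }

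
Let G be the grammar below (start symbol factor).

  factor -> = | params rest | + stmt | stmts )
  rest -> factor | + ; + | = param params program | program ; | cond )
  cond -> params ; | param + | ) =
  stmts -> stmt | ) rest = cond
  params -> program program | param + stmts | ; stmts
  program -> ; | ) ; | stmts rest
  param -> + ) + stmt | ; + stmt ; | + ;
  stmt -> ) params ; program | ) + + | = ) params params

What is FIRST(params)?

From params -> program program: add FIRST(program) = { ), ;, = }.
From params -> param + stmts: add FIRST(param) = { +, ; }.
params -> ; stmts contributes {;}.
Union: FIRST(params) = { ), +, ;, = }.

{ ), +, ;, = }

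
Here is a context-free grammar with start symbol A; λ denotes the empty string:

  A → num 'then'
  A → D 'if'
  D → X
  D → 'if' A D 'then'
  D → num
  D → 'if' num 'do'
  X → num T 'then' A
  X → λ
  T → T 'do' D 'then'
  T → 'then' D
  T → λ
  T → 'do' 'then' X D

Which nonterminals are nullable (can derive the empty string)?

Directly nullable (have an λ-production): X, T.
D → X with every symbol nullable, so D is nullable.
No other nonterminal has a production whose RHS symbols are all nullable.

{ D, T, X }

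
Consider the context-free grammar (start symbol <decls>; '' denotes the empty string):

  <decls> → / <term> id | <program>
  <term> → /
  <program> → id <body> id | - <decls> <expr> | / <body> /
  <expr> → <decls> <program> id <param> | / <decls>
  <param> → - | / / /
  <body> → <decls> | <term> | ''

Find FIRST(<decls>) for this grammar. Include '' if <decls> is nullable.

<decls> → / <term> id contributes {/}.
From <decls> → <program>: add FIRST(<program>) = { -, /, id }.
Union: FIRST(<decls>) = { -, /, id }.

{ -, /, id }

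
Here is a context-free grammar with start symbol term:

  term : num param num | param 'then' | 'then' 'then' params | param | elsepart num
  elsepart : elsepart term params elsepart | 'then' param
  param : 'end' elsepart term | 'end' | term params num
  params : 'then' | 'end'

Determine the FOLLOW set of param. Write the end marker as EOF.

In term : num param num: add FIRST(num) = { num }.
In term : param 'then': add FIRST('then') = { 'then' }.
In term : param: param is at the end, add FOLLOW(term) = { EOF, 'end', 'then', num }.
In elsepart : 'then' param: param is at the end, add FOLLOW(elsepart) = { 'end', 'then', num }.
Union: FOLLOW(param) = { EOF, 'end', 'then', num }.

{ EOF, 'end', 'then', num }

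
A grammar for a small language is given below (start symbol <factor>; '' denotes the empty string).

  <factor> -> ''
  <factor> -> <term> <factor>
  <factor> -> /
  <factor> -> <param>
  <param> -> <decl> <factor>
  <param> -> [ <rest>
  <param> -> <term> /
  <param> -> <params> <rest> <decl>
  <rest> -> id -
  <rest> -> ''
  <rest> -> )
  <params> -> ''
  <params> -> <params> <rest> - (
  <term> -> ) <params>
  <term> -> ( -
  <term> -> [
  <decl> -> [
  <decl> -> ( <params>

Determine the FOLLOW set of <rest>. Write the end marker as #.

In <param> -> [ <rest>: <rest> is at the end, add FOLLOW(<param>) = { # }.
In <param> -> <params> <rest> <decl>: add FIRST(<decl>) = { (, [ }.
In <params> -> <params> <rest> - (: add FIRST(- () = { - }.
Union: FOLLOW(<rest>) = { #, (, -, [ }.

{ #, (, -, [ }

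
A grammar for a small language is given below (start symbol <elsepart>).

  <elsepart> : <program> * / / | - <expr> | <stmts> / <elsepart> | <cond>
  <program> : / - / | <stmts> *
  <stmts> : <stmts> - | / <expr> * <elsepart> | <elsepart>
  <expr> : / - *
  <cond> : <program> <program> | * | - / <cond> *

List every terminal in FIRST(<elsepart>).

From <elsepart> : <program> * / /: add FIRST(<program>) = { *, -, / }.
<elsepart> : - <expr> contributes {-}.
From <elsepart> : <stmts> / <elsepart>: add FIRST(<stmts>) = { *, -, / }.
From <elsepart> : <cond>: add FIRST(<cond>) = { *, -, / }.
Union: FIRST(<elsepart>) = { *, -, / }.

{ *, -, / }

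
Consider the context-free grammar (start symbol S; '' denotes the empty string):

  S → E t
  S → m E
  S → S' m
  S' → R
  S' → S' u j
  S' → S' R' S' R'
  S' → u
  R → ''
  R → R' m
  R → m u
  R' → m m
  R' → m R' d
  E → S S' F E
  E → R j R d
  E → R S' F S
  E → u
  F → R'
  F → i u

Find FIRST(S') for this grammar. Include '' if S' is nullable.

{ m, u, '' }

From S' → R: add FIRST(R) = { m, '' } (including '' since R is nullable).
From S' → S' u j: S' nullable, take FIRST(S') ∪ {u} = { m, u }.
From S' → S' R' S' R': S' nullable, take FIRST(S') ∪ FIRST(R') = { m, u }.
S' → u contributes {u}.
Union: FIRST(S') = { m, u, '' }.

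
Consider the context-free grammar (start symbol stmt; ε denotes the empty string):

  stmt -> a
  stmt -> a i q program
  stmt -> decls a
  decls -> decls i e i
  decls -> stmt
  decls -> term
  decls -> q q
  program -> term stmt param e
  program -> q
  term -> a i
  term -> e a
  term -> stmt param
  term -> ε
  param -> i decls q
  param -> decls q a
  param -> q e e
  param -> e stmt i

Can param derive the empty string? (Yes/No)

No

Nullable nonterminals: decls, term.
No production of param has an RHS whose symbols are all nullable, so param is not nullable.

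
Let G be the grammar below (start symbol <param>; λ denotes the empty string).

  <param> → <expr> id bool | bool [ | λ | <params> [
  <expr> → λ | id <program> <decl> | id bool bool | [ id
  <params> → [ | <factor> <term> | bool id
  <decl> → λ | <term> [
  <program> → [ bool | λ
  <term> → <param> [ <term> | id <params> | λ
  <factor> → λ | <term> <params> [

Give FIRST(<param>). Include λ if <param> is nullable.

From <param> → <expr> id bool: <expr> nullable, take FIRST(<expr>) ∪ {id} = { [, id }.
<param> → bool [ contributes {bool}.
<param> → λ contributes λ.
From <param> → <params> [: <params> nullable, take FIRST(<params>) ∪ {[} = { [, bool, id }.
Union: FIRST(<param>) = { [, bool, id, λ }.

{ [, bool, id, λ }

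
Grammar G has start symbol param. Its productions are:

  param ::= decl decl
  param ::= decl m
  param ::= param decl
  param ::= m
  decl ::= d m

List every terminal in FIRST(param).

{ d, m }

From param ::= decl decl: add FIRST(decl) = { d }.
From param ::= decl m: add FIRST(decl) = { d }.
From param ::= param decl: add FIRST(param) = { d, m }.
param ::= m contributes {m}.
Union: FIRST(param) = { d, m }.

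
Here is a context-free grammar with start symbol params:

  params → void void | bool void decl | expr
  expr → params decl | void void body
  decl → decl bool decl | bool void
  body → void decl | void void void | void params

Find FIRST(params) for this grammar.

{ bool, void }

params → void void contributes {void}.
params → bool void decl contributes {bool}.
From params → expr: add FIRST(expr) = { bool, void }.
Union: FIRST(params) = { bool, void }.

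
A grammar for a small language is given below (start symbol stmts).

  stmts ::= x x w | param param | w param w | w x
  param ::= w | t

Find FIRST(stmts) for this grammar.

{ t, w, x }

stmts ::= x x w contributes {x}.
From stmts ::= param param: add FIRST(param) = { t, w }.
stmts ::= w param w contributes {w}.
stmts ::= w x contributes {w}.
Union: FIRST(stmts) = { t, w, x }.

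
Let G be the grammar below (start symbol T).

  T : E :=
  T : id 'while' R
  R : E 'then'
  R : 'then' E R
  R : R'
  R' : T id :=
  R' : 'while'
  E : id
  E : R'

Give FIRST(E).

E : id contributes {id}.
From E : R': add FIRST(R') = { 'while', id }.
Union: FIRST(E) = { 'while', id }.

{ 'while', id }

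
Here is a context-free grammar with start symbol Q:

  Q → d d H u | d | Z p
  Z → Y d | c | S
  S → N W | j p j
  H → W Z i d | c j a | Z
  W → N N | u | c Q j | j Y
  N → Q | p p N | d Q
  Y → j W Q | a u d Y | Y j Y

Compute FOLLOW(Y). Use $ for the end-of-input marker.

{ a, c, d, i, j, p, u }

In Z → Y d: add FIRST(d) = { d }.
In W → j Y: Y is at the end, add FOLLOW(W) = { a, c, d, i, j, p, u }.
In Y → a u d Y: Y is at the end, add FOLLOW(Y) = { a, c, d, i, j, p, u }.
In Y → Y j Y: add FIRST(j Y) = { j }.
In Y → Y j Y: Y is at the end, add FOLLOW(Y) = { a, c, d, i, j, p, u }.
Union: FOLLOW(Y) = { a, c, d, i, j, p, u }.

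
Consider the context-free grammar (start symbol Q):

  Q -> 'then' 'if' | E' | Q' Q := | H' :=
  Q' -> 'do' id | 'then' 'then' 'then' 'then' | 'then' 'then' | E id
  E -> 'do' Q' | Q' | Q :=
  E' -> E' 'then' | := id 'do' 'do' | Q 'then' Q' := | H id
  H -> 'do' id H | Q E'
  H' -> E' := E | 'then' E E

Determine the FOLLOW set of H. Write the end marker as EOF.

{ id }

In E' -> H id: add FIRST(id) = { id }.
In H -> 'do' id H: H is at the end, add FOLLOW(H) = { id }.
Union: FOLLOW(H) = { id }.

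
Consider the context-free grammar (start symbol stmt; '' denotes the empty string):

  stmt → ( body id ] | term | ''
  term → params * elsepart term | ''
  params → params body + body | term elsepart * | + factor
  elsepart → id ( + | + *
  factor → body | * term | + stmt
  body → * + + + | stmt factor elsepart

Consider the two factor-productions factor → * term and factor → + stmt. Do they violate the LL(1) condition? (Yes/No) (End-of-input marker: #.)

No

FIRST(* term) = { * } and FIRST(+ stmt) = { + }.
The FIRST sets are disjoint and neither alternative is nullable — no conflict.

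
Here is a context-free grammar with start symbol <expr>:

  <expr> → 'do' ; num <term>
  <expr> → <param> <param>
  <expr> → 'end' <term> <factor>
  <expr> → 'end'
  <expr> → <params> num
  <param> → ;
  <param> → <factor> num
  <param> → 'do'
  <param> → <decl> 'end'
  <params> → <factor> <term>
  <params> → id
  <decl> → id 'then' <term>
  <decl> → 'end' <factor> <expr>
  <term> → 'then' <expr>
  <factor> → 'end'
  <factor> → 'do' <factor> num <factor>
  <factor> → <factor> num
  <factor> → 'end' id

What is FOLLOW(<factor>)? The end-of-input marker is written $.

{ $, 'do', 'end', 'then', ;, id, num }

In <expr> → 'end' <term> <factor>: <factor> is at the end, add FOLLOW(<expr>) = { $, 'do', 'end', num }.
In <param> → <factor> num: add FIRST(num) = { num }.
In <params> → <factor> <term>: add FIRST(<term>) = { 'then' }.
In <decl> → 'end' <factor> <expr>: add FIRST(<expr>) = { 'do', 'end', ;, id }.
In <factor> → 'do' <factor> num <factor>: add FIRST(num <factor>) = { num }.
In <factor> → 'do' <factor> num <factor>: <factor> is at the end, add FOLLOW(<factor>) = { $, 'do', 'end', 'then', ;, id, num }.
In <factor> → <factor> num: add FIRST(num) = { num }.
Union: FOLLOW(<factor>) = { $, 'do', 'end', 'then', ;, id, num }.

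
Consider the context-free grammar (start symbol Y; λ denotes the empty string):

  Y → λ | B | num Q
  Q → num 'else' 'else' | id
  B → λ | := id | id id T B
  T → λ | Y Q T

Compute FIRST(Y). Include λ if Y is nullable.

Y → λ contributes λ.
From Y → B: add FIRST(B) = { :=, id, λ } (including λ since B is nullable).
Y → num Q contributes {num}.
Union: FIRST(Y) = { :=, id, num, λ }.

{ :=, id, num, λ }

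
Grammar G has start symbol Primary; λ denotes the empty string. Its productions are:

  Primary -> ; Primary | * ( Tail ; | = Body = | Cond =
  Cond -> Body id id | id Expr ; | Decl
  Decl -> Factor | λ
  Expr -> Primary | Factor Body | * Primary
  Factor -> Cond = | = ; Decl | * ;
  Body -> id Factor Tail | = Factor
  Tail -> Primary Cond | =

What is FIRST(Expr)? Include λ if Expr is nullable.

From Expr -> Primary: add FIRST(Primary) = { *, ;, =, id }.
From Expr -> Factor Body: add FIRST(Factor) = { *, =, id }.
Expr -> * Primary contributes {*}.
Union: FIRST(Expr) = { *, ;, =, id }.

{ *, ;, =, id }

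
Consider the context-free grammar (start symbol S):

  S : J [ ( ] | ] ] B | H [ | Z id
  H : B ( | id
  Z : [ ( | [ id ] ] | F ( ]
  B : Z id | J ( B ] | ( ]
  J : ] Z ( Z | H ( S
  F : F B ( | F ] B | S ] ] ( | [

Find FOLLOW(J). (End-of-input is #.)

In S : J [ ( ]: add FIRST([ ( ]) = { [ }.
In B : J ( B ]: add FIRST(( B ]) = { ( }.
Union: FOLLOW(J) = { (, [ }.

{ (, [ }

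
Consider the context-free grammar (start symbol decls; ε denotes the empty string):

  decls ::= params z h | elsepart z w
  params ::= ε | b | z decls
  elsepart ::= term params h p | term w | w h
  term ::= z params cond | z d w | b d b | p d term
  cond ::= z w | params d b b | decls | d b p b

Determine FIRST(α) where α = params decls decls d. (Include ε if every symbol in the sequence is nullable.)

Add FIRST(params)\{ε} = { b, z }; params is nullable, continue.
Add FIRST(decls) = { b, p, w, z }; decls is not nullable, stop.

{ b, p, w, z }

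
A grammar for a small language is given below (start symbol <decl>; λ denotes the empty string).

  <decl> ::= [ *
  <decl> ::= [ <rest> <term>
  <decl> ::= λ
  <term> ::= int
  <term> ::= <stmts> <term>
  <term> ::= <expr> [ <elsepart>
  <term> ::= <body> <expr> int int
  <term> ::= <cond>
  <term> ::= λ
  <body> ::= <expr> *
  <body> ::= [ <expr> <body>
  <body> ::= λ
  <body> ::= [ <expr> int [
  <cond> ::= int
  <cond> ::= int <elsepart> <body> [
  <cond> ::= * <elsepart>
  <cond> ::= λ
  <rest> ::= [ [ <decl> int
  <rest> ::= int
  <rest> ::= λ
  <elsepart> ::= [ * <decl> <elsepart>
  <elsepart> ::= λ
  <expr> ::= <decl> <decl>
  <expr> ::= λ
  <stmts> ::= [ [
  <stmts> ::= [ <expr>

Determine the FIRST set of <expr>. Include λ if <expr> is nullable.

From <expr> ::= <decl> <decl>: <decl>, <decl> nullable, take FIRST(<decl>) ∪ FIRST(<decl>) = { [ }; also λ since the whole RHS is nullable.
<expr> ::= λ contributes λ.
Union: FIRST(<expr>) = { [, λ }.

{ [, λ }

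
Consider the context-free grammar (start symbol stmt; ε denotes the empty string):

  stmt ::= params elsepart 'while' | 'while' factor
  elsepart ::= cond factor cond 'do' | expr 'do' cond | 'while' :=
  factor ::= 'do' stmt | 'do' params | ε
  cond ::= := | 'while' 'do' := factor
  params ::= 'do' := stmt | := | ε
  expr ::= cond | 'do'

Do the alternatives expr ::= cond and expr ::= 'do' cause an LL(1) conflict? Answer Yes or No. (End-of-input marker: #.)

No

FIRST(cond) = { 'while', := } and FIRST('do') = { 'do' }.
The FIRST sets are disjoint and neither alternative is nullable — no conflict.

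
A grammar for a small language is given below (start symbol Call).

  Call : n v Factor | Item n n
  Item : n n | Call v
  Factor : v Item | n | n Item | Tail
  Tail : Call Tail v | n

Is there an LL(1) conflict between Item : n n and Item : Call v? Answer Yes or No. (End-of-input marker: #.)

Yes

FIRST(n n) = { n } and FIRST(Call v) = { n }.
Both contain n, so the two alternatives are not disjoint — LL(1) conflict.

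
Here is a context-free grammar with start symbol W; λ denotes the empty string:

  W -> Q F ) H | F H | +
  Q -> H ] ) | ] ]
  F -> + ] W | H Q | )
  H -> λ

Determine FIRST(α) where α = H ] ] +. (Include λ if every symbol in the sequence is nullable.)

{ ] }

Add FIRST(H)\{λ} = {  }; H is nullable, continue.
] is a terminal; add {]} and stop.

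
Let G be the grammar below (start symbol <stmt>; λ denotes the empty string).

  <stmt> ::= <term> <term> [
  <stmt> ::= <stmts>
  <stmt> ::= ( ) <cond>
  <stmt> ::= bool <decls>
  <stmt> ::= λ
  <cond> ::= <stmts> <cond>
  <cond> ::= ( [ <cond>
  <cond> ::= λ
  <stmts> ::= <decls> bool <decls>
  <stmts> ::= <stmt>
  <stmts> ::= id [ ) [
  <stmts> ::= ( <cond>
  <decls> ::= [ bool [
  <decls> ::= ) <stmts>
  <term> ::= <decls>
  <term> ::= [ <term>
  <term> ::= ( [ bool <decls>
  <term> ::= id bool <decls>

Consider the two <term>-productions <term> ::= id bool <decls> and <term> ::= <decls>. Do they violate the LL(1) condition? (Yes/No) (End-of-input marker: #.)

FIRST(id bool <decls>) = { id } and FIRST(<decls>) = { ), [ }.
The FIRST sets are disjoint and neither alternative is nullable — no conflict.

No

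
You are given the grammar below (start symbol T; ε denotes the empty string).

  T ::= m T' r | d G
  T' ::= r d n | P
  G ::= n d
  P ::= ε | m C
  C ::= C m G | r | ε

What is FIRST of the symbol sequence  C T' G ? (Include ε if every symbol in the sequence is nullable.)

{ m, n, r }

Add FIRST(C)\{ε} = { m, r }; C is nullable, continue.
Add FIRST(T')\{ε} = { m, r }; T' is nullable, continue.
Add FIRST(G) = { n }; G is not nullable, stop.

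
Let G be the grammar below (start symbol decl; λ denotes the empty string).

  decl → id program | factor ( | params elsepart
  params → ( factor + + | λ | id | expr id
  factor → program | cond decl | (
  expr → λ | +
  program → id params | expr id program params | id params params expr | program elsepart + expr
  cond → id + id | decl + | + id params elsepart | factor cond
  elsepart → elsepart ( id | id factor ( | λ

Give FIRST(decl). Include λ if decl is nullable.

decl → id program contributes {id}.
From decl → factor (: add FIRST(factor) = { (, +, id }.
From decl → params elsepart: params, elsepart nullable, take FIRST(params) ∪ FIRST(elsepart) = { (, +, id }; also λ since the whole RHS is nullable.
Union: FIRST(decl) = { (, +, id, λ }.

{ (, +, id, λ }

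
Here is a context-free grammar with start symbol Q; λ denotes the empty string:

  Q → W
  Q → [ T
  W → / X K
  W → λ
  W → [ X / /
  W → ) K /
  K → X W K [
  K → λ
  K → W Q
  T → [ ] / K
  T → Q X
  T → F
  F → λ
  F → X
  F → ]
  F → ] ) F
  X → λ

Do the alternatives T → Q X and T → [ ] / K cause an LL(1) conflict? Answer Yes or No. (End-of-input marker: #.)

Yes

FIRST(Q X) = { ), /, [, λ } and FIRST([ ] / K) = { [ }.
Both contain [, so the two alternatives are not disjoint — LL(1) conflict.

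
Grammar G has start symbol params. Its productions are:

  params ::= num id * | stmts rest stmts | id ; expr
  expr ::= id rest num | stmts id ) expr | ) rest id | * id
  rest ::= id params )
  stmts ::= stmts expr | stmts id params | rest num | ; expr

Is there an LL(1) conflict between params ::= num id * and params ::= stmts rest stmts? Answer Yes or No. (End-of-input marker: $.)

No

FIRST(num id *) = { num } and FIRST(stmts rest stmts) = { ;, id }.
The FIRST sets are disjoint and neither alternative is nullable — no conflict.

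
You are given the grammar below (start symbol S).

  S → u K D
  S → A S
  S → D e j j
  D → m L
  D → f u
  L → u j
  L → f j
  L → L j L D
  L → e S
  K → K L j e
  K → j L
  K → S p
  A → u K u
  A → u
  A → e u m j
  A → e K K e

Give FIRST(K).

From K → K L j e: add FIRST(K) = { e, f, j, m, u }.
K → j L contributes {j}.
From K → S p: add FIRST(S) = { e, f, m, u }.
Union: FIRST(K) = { e, f, j, m, u }.

{ e, f, j, m, u }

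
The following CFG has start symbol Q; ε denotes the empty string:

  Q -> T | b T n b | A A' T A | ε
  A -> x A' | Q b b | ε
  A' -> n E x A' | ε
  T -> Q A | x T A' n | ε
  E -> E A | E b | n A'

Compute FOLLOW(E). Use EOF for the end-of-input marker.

In A' -> n E x A': add FIRST(x A') = { x }.
In E -> E A: add FIRST(A)\{ε} = { b, n, x }.
  Since A is nullable, also add FOLLOW(E) = { b, n, x }.
In E -> E b: add FIRST(b) = { b }.
Union: FOLLOW(E) = { b, n, x }.

{ b, n, x }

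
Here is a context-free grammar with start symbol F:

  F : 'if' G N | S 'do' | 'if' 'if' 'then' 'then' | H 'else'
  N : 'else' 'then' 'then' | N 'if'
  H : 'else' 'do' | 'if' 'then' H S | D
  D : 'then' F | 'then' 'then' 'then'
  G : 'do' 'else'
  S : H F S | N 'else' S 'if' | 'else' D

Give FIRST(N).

{ 'else' }

N : 'else' 'then' 'then' contributes {'else'}.
From N : N 'if': add FIRST(N) = { 'else' }.
Union: FIRST(N) = { 'else' }.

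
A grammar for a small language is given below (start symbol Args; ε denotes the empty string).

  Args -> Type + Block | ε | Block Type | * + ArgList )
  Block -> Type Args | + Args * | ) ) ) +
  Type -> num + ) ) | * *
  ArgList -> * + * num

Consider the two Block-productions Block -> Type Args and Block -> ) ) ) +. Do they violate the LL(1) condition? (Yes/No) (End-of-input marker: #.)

FIRST(Type Args) = { *, num } and FIRST() ) ) +) = { ) }.
The FIRST sets are disjoint and neither alternative is nullable — no conflict.

No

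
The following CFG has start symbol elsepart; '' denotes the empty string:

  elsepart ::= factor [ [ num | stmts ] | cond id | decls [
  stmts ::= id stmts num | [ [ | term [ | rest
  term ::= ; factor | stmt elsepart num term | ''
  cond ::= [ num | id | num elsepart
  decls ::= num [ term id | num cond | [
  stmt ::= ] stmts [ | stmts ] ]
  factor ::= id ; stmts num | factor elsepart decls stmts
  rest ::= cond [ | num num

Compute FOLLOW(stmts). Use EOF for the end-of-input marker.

In elsepart ::= stmts ]: add FIRST(]) = { ] }.
In stmts ::= id stmts num: add FIRST(num) = { num }.
In stmt ::= ] stmts [: add FIRST([) = { [ }.
In stmt ::= stmts ] ]: add FIRST(] ]) = { ] }.
In factor ::= id ; stmts num: add FIRST(num) = { num }.
In factor ::= factor elsepart decls stmts: stmts is at the end, add FOLLOW(factor) = { ;, [, ], id, num }.
Union: FOLLOW(stmts) = { ;, [, ], id, num }.

{ ;, [, ], id, num }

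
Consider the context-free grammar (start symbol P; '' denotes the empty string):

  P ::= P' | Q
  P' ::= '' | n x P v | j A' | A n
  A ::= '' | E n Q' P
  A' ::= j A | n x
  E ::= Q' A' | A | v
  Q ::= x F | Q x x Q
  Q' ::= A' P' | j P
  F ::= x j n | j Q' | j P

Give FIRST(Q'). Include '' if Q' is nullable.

{ j, n }

From Q' ::= A' P': add FIRST(A') = { j, n }.
Q' ::= j P contributes {j}.
Union: FIRST(Q') = { j, n }.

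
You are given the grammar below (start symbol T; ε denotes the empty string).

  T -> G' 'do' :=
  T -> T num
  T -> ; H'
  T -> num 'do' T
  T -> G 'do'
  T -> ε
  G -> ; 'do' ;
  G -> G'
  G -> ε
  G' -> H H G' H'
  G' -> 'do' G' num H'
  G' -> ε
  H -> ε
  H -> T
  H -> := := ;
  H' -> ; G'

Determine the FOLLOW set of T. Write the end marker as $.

T is the start symbol, so $ ∈ FOLLOW(T).
In T -> T num: add FIRST(num) = { num }.
In T -> num 'do' T: T is at the end, add FOLLOW(T) = { $, 'do', :=, ;, num }.
In H -> T: T is at the end, add FOLLOW(H) = { 'do', :=, ;, num }.
Union: FOLLOW(T) = { $, 'do', :=, ;, num }.

{ $, 'do', :=, ;, num }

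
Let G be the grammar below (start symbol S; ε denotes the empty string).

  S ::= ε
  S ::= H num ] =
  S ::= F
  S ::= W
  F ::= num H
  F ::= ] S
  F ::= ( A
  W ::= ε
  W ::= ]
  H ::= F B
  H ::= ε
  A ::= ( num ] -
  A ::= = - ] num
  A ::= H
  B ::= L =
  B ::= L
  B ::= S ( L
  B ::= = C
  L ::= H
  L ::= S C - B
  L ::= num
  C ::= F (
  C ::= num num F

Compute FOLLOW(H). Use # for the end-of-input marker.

In S ::= H num ] =: add FIRST(num ] =) = { num }.
In F ::= num H: H is at the end, add FOLLOW(F) = { #, (, -, =, ], num }.
In A ::= H: H is at the end, add FOLLOW(A) = { #, (, -, =, ], num }.
In L ::= H: H is at the end, add FOLLOW(L) = { #, (, -, =, ], num }.
Union: FOLLOW(H) = { #, (, -, =, ], num }.

{ #, (, -, =, ], num }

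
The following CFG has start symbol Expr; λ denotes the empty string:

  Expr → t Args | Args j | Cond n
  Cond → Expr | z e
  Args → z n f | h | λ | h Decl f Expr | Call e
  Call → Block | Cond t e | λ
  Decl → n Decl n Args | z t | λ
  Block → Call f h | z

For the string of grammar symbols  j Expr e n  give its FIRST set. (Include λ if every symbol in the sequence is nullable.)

j is a terminal; add {j} and stop.

{ j }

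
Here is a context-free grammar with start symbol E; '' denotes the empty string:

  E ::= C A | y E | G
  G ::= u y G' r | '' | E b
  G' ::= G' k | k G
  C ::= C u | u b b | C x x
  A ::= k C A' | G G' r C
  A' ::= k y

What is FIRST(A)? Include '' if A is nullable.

A ::= k C A' contributes {k}.
From A ::= G G' r C: G nullable, take FIRST(G) ∪ FIRST(G') = { b, k, u, y }.
Union: FIRST(A) = { b, k, u, y }.

{ b, k, u, y }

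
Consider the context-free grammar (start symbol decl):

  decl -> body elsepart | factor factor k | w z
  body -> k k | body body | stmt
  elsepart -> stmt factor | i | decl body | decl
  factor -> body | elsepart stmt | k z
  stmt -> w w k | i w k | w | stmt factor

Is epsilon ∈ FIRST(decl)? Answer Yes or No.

No nonterminal in this grammar is nullable.
No production of decl has an RHS whose symbols are all nullable, so decl is not nullable.

No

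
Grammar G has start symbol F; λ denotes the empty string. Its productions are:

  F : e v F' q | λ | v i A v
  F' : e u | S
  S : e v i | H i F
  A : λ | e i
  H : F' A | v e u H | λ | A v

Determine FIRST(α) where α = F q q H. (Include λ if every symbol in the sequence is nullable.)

Add FIRST(F)\{λ} = { e, v }; F is nullable, continue.
q is a terminal; add {q} and stop.

{ e, q, v }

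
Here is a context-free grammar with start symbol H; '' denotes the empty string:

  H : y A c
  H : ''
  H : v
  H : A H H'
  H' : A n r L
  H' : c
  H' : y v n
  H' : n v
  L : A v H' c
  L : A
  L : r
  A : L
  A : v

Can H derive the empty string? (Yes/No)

Yes

H has an ''-production, so H ⇒ ''.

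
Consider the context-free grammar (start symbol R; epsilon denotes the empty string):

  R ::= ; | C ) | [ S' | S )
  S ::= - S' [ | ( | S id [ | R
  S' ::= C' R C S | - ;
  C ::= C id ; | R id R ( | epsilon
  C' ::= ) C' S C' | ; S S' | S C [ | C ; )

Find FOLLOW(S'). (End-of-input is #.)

{ #, (, ), -, ;, [, id }

In R ::= [ S': S' is at the end, add FOLLOW(R) = { #, (, ), -, ;, [, id }.
In S ::= - S' [: add FIRST([) = { [ }.
In C' ::= ; S S': S' is at the end, add FOLLOW(C') = { (, ), -, ;, [, id }.
Union: FOLLOW(S') = { #, (, ), -, ;, [, id }.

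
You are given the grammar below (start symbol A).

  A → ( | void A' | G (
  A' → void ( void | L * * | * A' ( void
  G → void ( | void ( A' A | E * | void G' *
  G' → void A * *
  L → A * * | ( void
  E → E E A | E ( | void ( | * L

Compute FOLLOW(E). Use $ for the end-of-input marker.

{ (, *, void }

In G → E *: add FIRST(*) = { * }.
In E → E E A: add FIRST(E A) = { *, void }.
In E → E E A: add FIRST(A) = { (, *, void }.
In E → E (: add FIRST(() = { ( }.
Union: FOLLOW(E) = { (, *, void }.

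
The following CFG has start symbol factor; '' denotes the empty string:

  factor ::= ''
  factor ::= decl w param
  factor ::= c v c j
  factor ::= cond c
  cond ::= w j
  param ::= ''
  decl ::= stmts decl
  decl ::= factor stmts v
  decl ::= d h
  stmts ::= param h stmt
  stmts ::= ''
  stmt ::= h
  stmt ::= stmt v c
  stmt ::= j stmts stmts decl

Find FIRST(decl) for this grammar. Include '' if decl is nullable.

From decl ::= stmts decl: stmts nullable, take FIRST(stmts) ∪ FIRST(decl) = { c, d, h, v, w }.
From decl ::= factor stmts v: factor, stmts nullable, take FIRST(factor) ∪ FIRST(stmts) ∪ {v} = { c, d, h, v, w }.
decl ::= d h contributes {d}.
Union: FIRST(decl) = { c, d, h, v, w }.

{ c, d, h, v, w }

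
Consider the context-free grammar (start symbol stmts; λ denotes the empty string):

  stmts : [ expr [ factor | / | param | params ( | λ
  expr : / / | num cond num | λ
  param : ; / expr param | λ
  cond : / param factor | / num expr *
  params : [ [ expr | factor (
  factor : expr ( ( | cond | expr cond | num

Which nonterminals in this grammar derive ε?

Directly nullable (have an λ-production): stmts, expr, param.
No other nonterminal has a production whose RHS symbols are all nullable.

{ expr, param, stmts }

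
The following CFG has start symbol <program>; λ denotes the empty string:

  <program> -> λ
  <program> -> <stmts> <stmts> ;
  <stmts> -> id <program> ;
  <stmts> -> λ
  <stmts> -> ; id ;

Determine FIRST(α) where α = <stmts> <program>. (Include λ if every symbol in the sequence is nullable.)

{ ;, id, λ }

Add FIRST(<stmts>)\{λ} = { ;, id }; <stmts> is nullable, continue.
Add FIRST(<program>)\{λ} = { ;, id }; <program> is nullable, continue.
Every symbol is nullable, so include λ.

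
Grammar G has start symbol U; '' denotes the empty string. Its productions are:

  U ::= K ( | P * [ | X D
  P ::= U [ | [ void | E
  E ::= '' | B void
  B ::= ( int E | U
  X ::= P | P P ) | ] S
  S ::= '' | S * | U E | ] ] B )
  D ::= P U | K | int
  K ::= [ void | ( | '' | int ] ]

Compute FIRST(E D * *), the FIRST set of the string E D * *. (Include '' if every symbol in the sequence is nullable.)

{ (, ), *, [, ], int, void }

Add FIRST(E)\{''} = { (, ), *, [, ], int, void }; E is nullable, continue.
Add FIRST(D)\{''} = { (, ), *, [, ], int, void }; D is nullable, continue.
* is a terminal; add {*} and stop.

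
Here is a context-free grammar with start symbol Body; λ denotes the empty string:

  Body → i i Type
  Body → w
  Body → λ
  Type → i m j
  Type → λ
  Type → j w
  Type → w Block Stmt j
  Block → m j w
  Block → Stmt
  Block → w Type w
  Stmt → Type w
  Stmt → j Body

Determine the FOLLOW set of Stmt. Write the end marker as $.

In Type → w Block Stmt j: add FIRST(j) = { j }.
In Block → Stmt: Stmt is at the end, add FOLLOW(Block) = { i, j, w }.
Union: FOLLOW(Stmt) = { i, j, w }.

{ i, j, w }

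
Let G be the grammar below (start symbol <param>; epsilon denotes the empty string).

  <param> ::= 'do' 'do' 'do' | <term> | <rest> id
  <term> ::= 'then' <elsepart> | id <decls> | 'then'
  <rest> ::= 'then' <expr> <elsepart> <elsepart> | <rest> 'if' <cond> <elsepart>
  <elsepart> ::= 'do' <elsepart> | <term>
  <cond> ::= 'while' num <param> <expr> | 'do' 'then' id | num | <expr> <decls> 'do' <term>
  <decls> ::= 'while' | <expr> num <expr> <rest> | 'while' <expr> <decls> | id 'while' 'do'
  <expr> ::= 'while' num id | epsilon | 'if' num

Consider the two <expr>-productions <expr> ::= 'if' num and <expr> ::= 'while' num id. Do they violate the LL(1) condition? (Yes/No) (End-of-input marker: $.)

No

FIRST('if' num) = { 'if' } and FIRST('while' num id) = { 'while' }.
The FIRST sets are disjoint and neither alternative is nullable — no conflict.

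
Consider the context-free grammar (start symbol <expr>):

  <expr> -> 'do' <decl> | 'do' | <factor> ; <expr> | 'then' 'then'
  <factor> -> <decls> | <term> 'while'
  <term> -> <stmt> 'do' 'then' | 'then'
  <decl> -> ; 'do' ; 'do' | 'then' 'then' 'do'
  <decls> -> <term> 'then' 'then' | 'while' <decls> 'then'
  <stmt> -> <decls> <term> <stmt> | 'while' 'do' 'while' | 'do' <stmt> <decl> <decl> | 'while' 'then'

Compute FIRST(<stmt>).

{ 'do', 'then', 'while' }

From <stmt> -> <decls> <term> <stmt>: add FIRST(<decls>) = { 'do', 'then', 'while' }.
<stmt> -> 'while' 'do' 'while' contributes {'while'}.
<stmt> -> 'do' <stmt> <decl> <decl> contributes {'do'}.
<stmt> -> 'while' 'then' contributes {'while'}.
Union: FIRST(<stmt>) = { 'do', 'then', 'while' }.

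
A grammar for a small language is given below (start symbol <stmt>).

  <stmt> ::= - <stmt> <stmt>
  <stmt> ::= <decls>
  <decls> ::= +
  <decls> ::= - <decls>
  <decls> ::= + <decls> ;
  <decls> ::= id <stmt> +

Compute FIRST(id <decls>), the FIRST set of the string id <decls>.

id is a terminal; add {id} and stop.

{ id }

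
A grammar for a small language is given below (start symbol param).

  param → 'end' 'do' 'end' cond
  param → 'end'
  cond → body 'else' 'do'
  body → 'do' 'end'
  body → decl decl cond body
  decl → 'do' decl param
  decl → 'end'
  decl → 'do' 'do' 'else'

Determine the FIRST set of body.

{ 'do', 'end' }

body → 'do' 'end' contributes {'do'}.
From body → decl decl cond body: add FIRST(decl) = { 'do', 'end' }.
Union: FIRST(body) = { 'do', 'end' }.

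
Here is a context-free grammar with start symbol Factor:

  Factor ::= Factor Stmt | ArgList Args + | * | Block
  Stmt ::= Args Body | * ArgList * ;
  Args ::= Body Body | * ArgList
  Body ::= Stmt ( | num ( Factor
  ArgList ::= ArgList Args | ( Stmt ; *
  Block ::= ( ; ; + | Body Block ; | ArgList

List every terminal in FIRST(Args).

From Args ::= Body Body: add FIRST(Body) = { *, num }.
Args ::= * ArgList contributes {*}.
Union: FIRST(Args) = { *, num }.

{ *, num }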